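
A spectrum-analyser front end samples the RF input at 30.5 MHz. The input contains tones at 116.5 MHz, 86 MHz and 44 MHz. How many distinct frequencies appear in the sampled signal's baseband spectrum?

fs/2 = 15.25 MHz.
116.5 MHz mod fs = 25 MHz.
25 MHz > fs/2 = 15.25 MHz, folds to fs − 25 MHz = 5.5 MHz.
86 MHz mod fs = 25 MHz.
25 MHz > fs/2 = 15.25 MHz, folds to fs − 25 MHz = 5.5 MHz.
44 MHz mod fs = 13.5 MHz.
13.5 MHz ≤ fs/2 = 15.25 MHz, appears at 13.5 MHz.
Distinct values: {5.5 MHz, 13.5 MHz} → 2.

2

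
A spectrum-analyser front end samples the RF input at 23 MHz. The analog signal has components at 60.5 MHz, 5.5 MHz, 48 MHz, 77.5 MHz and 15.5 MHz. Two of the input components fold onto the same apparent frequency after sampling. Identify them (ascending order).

60.5 MHz, 77.5 MHz

fs/2 = 11.5 MHz.
60.5 MHz mod fs = 14.5 MHz.
14.5 MHz > fs/2 = 11.5 MHz, folds to fs − 14.5 MHz = 8.5 MHz.
5.5 MHz ≤ fs/2 = 11.5 MHz, passes unchanged.
48 MHz mod fs = 2 MHz.
2 MHz ≤ fs/2 = 11.5 MHz, appears at 2 MHz.
77.5 MHz mod fs = 8.5 MHz.
8.5 MHz ≤ fs/2 = 11.5 MHz, appears at 8.5 MHz.
15.5 MHz > fs/2 = 11.5 MHz, folds to fs − 15.5 MHz = 7.5 MHz.
60.5 MHz and 77.5 MHz both map to 8.5 MHz.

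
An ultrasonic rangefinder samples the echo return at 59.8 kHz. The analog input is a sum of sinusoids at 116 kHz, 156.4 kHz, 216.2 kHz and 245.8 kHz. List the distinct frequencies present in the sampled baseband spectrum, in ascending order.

3.6 kHz, 6.6 kHz, 23 kHz

fs/2 = 29.9 kHz.
116 kHz mod fs = 56.2 kHz.
56.2 kHz > fs/2 = 29.9 kHz, folds to fs − 56.2 kHz = 3.6 kHz.
156.4 kHz mod fs = 36.8 kHz.
36.8 kHz > fs/2 = 29.9 kHz, folds to fs − 36.8 kHz = 23 kHz.
216.2 kHz mod fs = 36.8 kHz.
36.8 kHz > fs/2 = 29.9 kHz, folds to fs − 36.8 kHz = 23 kHz.
245.8 kHz mod fs = 6.6 kHz.
6.6 kHz ≤ fs/2 = 29.9 kHz, appears at 6.6 kHz.
Distinct values: {3.6 kHz, 6.6 kHz, 23 kHz}.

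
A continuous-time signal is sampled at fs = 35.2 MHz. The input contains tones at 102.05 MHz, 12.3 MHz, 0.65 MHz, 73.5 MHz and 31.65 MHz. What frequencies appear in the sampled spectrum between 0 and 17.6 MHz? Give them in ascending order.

fs/2 = 17.6 MHz.
102.05 MHz mod fs = 31.65 MHz.
31.65 MHz > fs/2 = 17.6 MHz, folds to fs − 31.65 MHz = 3.55 MHz.
12.3 MHz ≤ fs/2 = 17.6 MHz, passes unchanged.
0.65 MHz ≤ fs/2 = 17.6 MHz, passes unchanged.
73.5 MHz mod fs = 3.1 MHz.
3.1 MHz ≤ fs/2 = 17.6 MHz, appears at 3.1 MHz.
31.65 MHz > fs/2 = 17.6 MHz, folds to fs − 31.65 MHz = 3.55 MHz.
Distinct values: {0.65 MHz, 3.1 MHz, 3.55 MHz, 12.3 MHz}.

0.65 MHz, 3.1 MHz, 3.55 MHz, 12.3 MHz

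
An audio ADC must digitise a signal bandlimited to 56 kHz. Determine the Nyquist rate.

112 kHz

Nyquist rate = 2 × 56 kHz = 112 kHz.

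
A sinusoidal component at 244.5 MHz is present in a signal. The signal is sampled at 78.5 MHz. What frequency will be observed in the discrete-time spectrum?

9 MHz

244.5 MHz mod fs = 9 MHz.
9 MHz ≤ fs/2 = 39.25 MHz, appears at 9 MHz.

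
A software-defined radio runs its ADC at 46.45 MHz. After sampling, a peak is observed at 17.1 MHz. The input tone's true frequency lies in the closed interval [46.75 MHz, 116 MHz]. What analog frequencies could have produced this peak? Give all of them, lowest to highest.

63.55 MHz, 75.8 MHz, 110 MHz

Frequencies that alias to 17.1 MHz are k·fs ± 17.1 MHz for integer k ≥ 0.
k=0: 17.1 MHz.
k=1: 29.35 MHz, 63.55 MHz.
k=2: 75.8 MHz, 110 MHz.
k=3: 122.25 MHz, 156.45 MHz.
Within [46.75 MHz, 116 MHz]: 63.55 MHz, 75.8 MHz, 110 MHz.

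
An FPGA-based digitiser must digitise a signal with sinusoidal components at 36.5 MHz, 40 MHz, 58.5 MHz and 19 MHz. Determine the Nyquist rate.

117 MHz

Highest-frequency component: 58.5 MHz.
Nyquist rate = 2 × 58.5 MHz = 117 MHz.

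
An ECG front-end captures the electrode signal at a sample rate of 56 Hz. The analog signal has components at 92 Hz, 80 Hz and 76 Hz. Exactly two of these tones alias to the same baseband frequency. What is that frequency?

20 Hz

fs/2 = 28 Hz.
92 Hz mod fs = 36 Hz.
36 Hz > fs/2 = 28 Hz, folds to fs − 36 Hz = 20 Hz.
80 Hz mod fs = 24 Hz.
24 Hz ≤ fs/2 = 28 Hz, appears at 24 Hz.
76 Hz mod fs = 20 Hz.
20 Hz ≤ fs/2 = 28 Hz, appears at 20 Hz.
76 Hz and 92 Hz both map to 20 Hz.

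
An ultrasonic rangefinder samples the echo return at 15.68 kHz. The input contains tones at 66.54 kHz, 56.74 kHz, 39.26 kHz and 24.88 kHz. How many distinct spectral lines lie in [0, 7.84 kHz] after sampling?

4

fs/2 = 7.84 kHz.
66.54 kHz mod fs = 3.82 kHz.
3.82 kHz ≤ fs/2 = 7.84 kHz, appears at 3.82 kHz.
56.74 kHz mod fs = 9.7 kHz.
9.7 kHz > fs/2 = 7.84 kHz, folds to fs − 9.7 kHz = 5.98 kHz.
39.26 kHz mod fs = 7.9 kHz.
7.9 kHz > fs/2 = 7.84 kHz, folds to fs − 7.9 kHz = 7.78 kHz.
24.88 kHz mod fs = 9.2 kHz.
9.2 kHz > fs/2 = 7.84 kHz, folds to fs − 9.2 kHz = 6.48 kHz.
Distinct values: {3.82 kHz, 5.98 kHz, 6.48 kHz, 7.78 kHz} → 4.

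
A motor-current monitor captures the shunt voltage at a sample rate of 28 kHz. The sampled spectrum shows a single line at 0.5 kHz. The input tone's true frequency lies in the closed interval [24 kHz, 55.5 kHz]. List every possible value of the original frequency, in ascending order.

Frequencies that alias to 0.5 kHz are k·fs ± 0.5 kHz for integer k ≥ 0.
k=0: 0.5 kHz.
k=1: 27.5 kHz, 28.5 kHz.
k=2: 55.5 kHz, 56.5 kHz.
k=3: 83.5 kHz, 84.5 kHz.
Within [24 kHz, 55.5 kHz]: 27.5 kHz, 28.5 kHz, 55.5 kHz.

27.5 kHz, 28.5 kHz, 55.5 kHz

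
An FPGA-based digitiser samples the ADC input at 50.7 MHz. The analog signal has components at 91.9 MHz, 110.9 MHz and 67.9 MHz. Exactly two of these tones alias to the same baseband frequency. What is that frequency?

fs/2 = 25.35 MHz.
91.9 MHz mod fs = 41.2 MHz.
41.2 MHz > fs/2 = 25.35 MHz, folds to fs − 41.2 MHz = 9.5 MHz.
110.9 MHz mod fs = 9.5 MHz.
9.5 MHz ≤ fs/2 = 25.35 MHz, appears at 9.5 MHz.
67.9 MHz mod fs = 17.2 MHz.
17.2 MHz ≤ fs/2 = 25.35 MHz, appears at 17.2 MHz.
91.9 MHz and 110.9 MHz both map to 9.5 MHz.

9.5 MHz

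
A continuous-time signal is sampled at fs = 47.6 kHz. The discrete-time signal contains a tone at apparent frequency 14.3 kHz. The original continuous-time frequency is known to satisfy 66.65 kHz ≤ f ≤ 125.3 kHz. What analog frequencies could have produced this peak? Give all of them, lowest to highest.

Frequencies that alias to 14.3 kHz are k·fs ± 14.3 kHz for integer k ≥ 0.
k=0: 14.3 kHz.
k=1: 33.3 kHz, 61.9 kHz.
k=2: 80.9 kHz, 109.5 kHz.
k=3: 128.5 kHz, 157.1 kHz.
Within [66.65 kHz, 125.3 kHz]: 80.9 kHz, 109.5 kHz.

80.9 kHz, 109.5 kHz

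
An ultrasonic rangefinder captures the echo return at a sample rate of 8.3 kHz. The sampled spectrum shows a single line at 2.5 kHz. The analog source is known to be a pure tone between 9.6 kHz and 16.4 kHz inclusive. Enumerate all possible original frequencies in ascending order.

Frequencies that alias to 2.5 kHz are k·fs ± 2.5 kHz for integer k ≥ 0.
k=0: 2.5 kHz.
k=1: 5.8 kHz, 10.8 kHz.
k=2: 14.1 kHz, 19.1 kHz.
k=3: 22.4 kHz, 27.4 kHz.
Within [9.6 kHz, 16.4 kHz]: 10.8 kHz, 14.1 kHz.

10.8 kHz, 14.1 kHz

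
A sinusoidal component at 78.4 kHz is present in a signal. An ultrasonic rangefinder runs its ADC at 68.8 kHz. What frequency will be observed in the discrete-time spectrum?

9.6 kHz

78.4 kHz mod fs = 9.6 kHz.
9.6 kHz ≤ fs/2 = 34.4 kHz, appears at 9.6 kHz.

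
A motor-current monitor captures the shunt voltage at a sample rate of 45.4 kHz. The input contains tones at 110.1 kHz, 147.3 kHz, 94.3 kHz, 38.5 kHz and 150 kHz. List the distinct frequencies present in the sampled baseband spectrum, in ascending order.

3.5 kHz, 6.9 kHz, 11.1 kHz, 13.8 kHz, 19.3 kHz

fs/2 = 22.7 kHz.
110.1 kHz mod fs = 19.3 kHz.
19.3 kHz ≤ fs/2 = 22.7 kHz, appears at 19.3 kHz.
147.3 kHz mod fs = 11.1 kHz.
11.1 kHz ≤ fs/2 = 22.7 kHz, appears at 11.1 kHz.
94.3 kHz mod fs = 3.5 kHz.
3.5 kHz ≤ fs/2 = 22.7 kHz, appears at 3.5 kHz.
38.5 kHz > fs/2 = 22.7 kHz, folds to fs − 38.5 kHz = 6.9 kHz.
150 kHz mod fs = 13.8 kHz.
13.8 kHz ≤ fs/2 = 22.7 kHz, appears at 13.8 kHz.
Distinct values: {3.5 kHz, 6.9 kHz, 11.1 kHz, 13.8 kHz, 19.3 kHz}.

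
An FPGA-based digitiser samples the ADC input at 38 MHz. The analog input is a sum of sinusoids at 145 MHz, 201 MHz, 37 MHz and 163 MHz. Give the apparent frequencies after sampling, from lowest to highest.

1 MHz, 7 MHz, 11 MHz

fs/2 = 19 MHz.
145 MHz mod fs = 31 MHz.
31 MHz > fs/2 = 19 MHz, folds to fs − 31 MHz = 7 MHz.
201 MHz mod fs = 11 MHz.
11 MHz ≤ fs/2 = 19 MHz, appears at 11 MHz.
37 MHz > fs/2 = 19 MHz, folds to fs − 37 MHz = 1 MHz.
163 MHz mod fs = 11 MHz.
11 MHz ≤ fs/2 = 19 MHz, appears at 11 MHz.
Distinct values: {1 MHz, 7 MHz, 11 MHz}.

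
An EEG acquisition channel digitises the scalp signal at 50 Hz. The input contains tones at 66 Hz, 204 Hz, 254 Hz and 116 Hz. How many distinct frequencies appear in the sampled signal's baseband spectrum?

2

fs/2 = 25 Hz.
66 Hz mod fs = 16 Hz.
16 Hz ≤ fs/2 = 25 Hz, appears at 16 Hz.
204 Hz mod fs = 4 Hz.
4 Hz ≤ fs/2 = 25 Hz, appears at 4 Hz.
254 Hz mod fs = 4 Hz.
4 Hz ≤ fs/2 = 25 Hz, appears at 4 Hz.
116 Hz mod fs = 16 Hz.
16 Hz ≤ fs/2 = 25 Hz, appears at 16 Hz.
Distinct values: {4 Hz, 16 Hz} → 2.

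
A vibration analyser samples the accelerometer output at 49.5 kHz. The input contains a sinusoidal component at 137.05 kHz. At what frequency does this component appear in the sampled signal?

11.45 kHz

137.05 kHz mod fs = 38.05 kHz.
38.05 kHz > fs/2 = 24.75 kHz, folds to fs − 38.05 kHz = 11.45 kHz.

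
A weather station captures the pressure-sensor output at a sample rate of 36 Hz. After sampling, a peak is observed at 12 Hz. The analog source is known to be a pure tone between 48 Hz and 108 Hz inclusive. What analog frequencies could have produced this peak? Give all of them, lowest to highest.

48 Hz, 60 Hz, 84 Hz, 96 Hz

Frequencies that alias to 12 Hz are k·fs ± 12 Hz for integer k ≥ 0.
k=0: 12 Hz.
k=1: 24 Hz, 48 Hz.
k=2: 60 Hz, 84 Hz.
k=3: 96 Hz, 120 Hz.
k=4: 132 Hz, 156 Hz.
Within [48 Hz, 108 Hz]: 48 Hz, 60 Hz, 84 Hz, 96 Hz.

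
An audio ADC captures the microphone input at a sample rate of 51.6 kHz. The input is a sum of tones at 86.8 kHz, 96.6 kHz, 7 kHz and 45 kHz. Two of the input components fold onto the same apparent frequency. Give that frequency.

6.6 kHz

fs/2 = 25.8 kHz.
86.8 kHz mod fs = 35.2 kHz.
35.2 kHz > fs/2 = 25.8 kHz, folds to fs − 35.2 kHz = 16.4 kHz.
96.6 kHz mod fs = 45 kHz.
45 kHz > fs/2 = 25.8 kHz, folds to fs − 45 kHz = 6.6 kHz.
7 kHz ≤ fs/2 = 25.8 kHz, passes unchanged.
45 kHz > fs/2 = 25.8 kHz, folds to fs − 45 kHz = 6.6 kHz.
45 kHz and 96.6 kHz both map to 6.6 kHz.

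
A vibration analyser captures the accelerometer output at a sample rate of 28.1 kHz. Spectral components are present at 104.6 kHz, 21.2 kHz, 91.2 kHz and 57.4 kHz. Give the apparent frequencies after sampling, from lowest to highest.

1.2 kHz, 6.9 kHz, 7.8 kHz

fs/2 = 14.05 kHz.
104.6 kHz mod fs = 20.3 kHz.
20.3 kHz > fs/2 = 14.05 kHz, folds to fs − 20.3 kHz = 7.8 kHz.
21.2 kHz > fs/2 = 14.05 kHz, folds to fs − 21.2 kHz = 6.9 kHz.
91.2 kHz mod fs = 6.9 kHz.
6.9 kHz ≤ fs/2 = 14.05 kHz, appears at 6.9 kHz.
57.4 kHz mod fs = 1.2 kHz.
1.2 kHz ≤ fs/2 = 14.05 kHz, appears at 1.2 kHz.
Distinct values: {1.2 kHz, 6.9 kHz, 7.8 kHz}.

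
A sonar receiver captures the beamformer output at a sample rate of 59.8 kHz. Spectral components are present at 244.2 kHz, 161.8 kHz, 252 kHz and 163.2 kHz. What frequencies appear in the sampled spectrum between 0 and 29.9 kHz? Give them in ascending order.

fs/2 = 29.9 kHz.
244.2 kHz mod fs = 5 kHz.
5 kHz ≤ fs/2 = 29.9 kHz, appears at 5 kHz.
161.8 kHz mod fs = 42.2 kHz.
42.2 kHz > fs/2 = 29.9 kHz, folds to fs − 42.2 kHz = 17.6 kHz.
252 kHz mod fs = 12.8 kHz.
12.8 kHz ≤ fs/2 = 29.9 kHz, appears at 12.8 kHz.
163.2 kHz mod fs = 43.6 kHz.
43.6 kHz > fs/2 = 29.9 kHz, folds to fs − 43.6 kHz = 16.2 kHz.
Distinct values: {5 kHz, 12.8 kHz, 16.2 kHz, 17.6 kHz}.

5 kHz, 12.8 kHz, 16.2 kHz, 17.6 kHz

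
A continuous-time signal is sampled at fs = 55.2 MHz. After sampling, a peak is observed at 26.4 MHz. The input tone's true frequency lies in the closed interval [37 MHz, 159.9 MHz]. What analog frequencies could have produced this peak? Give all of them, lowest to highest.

Frequencies that alias to 26.4 MHz are k·fs ± 26.4 MHz for integer k ≥ 0.
k=0: 26.4 MHz.
k=1: 28.8 MHz, 81.6 MHz.
k=2: 84 MHz, 136.8 MHz.
k=3: 139.2 MHz, 192 MHz.
k=4: 194.4 MHz, 247.2 MHz.
Within [37 MHz, 159.9 MHz]: 81.6 MHz, 84 MHz, 136.8 MHz, 139.2 MHz.

81.6 MHz, 84 MHz, 136.8 MHz, 139.2 MHz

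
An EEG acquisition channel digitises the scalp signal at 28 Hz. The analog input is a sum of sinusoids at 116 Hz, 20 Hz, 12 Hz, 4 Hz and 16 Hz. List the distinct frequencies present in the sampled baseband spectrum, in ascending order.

4 Hz, 8 Hz, 12 Hz

fs/2 = 14 Hz.
116 Hz mod fs = 4 Hz.
4 Hz ≤ fs/2 = 14 Hz, appears at 4 Hz.
20 Hz > fs/2 = 14 Hz, folds to fs − 20 Hz = 8 Hz.
12 Hz ≤ fs/2 = 14 Hz, passes unchanged.
4 Hz ≤ fs/2 = 14 Hz, passes unchanged.
16 Hz > fs/2 = 14 Hz, folds to fs − 16 Hz = 12 Hz.
Distinct values: {4 Hz, 8 Hz, 12 Hz}.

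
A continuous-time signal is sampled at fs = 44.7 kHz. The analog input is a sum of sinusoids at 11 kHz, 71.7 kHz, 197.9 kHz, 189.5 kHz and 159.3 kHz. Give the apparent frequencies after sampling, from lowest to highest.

10.7 kHz, 11 kHz, 17.7 kHz, 19.1 kHz, 19.5 kHz

fs/2 = 22.35 kHz.
11 kHz ≤ fs/2 = 22.35 kHz, passes unchanged.
71.7 kHz mod fs = 27 kHz.
27 kHz > fs/2 = 22.35 kHz, folds to fs − 27 kHz = 17.7 kHz.
197.9 kHz mod fs = 19.1 kHz.
19.1 kHz ≤ fs/2 = 22.35 kHz, appears at 19.1 kHz.
189.5 kHz mod fs = 10.7 kHz.
10.7 kHz ≤ fs/2 = 22.35 kHz, appears at 10.7 kHz.
159.3 kHz mod fs = 25.2 kHz.
25.2 kHz > fs/2 = 22.35 kHz, folds to fs − 25.2 kHz = 19.5 kHz.
Distinct values: {10.7 kHz, 11 kHz, 17.7 kHz, 19.1 kHz, 19.5 kHz}.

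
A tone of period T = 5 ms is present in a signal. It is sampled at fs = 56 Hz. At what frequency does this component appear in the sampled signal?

24 Hz

T = 5 ms → f = 1/T = 200 Hz.
200 Hz mod fs = 32 Hz.
32 Hz > fs/2 = 28 Hz, folds to fs − 32 Hz = 24 Hz.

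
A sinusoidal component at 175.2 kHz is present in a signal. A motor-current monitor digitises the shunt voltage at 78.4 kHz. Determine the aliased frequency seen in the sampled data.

175.2 kHz mod fs = 18.4 kHz.
18.4 kHz ≤ fs/2 = 39.2 kHz, appears at 18.4 kHz.

18.4 kHz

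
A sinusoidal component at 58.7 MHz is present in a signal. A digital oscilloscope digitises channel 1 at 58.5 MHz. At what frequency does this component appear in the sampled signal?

0.2 MHz

58.7 MHz mod fs = 0.2 MHz.
0.2 MHz ≤ fs/2 = 29.25 MHz, appears at 0.2 MHz.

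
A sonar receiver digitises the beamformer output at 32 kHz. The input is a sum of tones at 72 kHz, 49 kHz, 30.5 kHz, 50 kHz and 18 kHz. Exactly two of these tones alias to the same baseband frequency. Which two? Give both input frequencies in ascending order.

18 kHz, 50 kHz

fs/2 = 16 kHz.
72 kHz mod fs = 8 kHz.
8 kHz ≤ fs/2 = 16 kHz, appears at 8 kHz.
49 kHz mod fs = 17 kHz.
17 kHz > fs/2 = 16 kHz, folds to fs − 17 kHz = 15 kHz.
30.5 kHz > fs/2 = 16 kHz, folds to fs − 30.5 kHz = 1.5 kHz.
50 kHz mod fs = 18 kHz.
18 kHz > fs/2 = 16 kHz, folds to fs − 18 kHz = 14 kHz.
18 kHz > fs/2 = 16 kHz, folds to fs − 18 kHz = 14 kHz.
18 kHz and 50 kHz both map to 14 kHz.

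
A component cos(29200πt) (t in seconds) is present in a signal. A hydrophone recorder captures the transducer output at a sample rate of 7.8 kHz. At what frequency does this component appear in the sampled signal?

1 kHz

ω = 29200π rad/s → f = ω/(2π) = 14600 Hz = 14.6 kHz.
14.6 kHz mod fs = 6.8 kHz.
6.8 kHz > fs/2 = 3.9 kHz, folds to fs − 6.8 kHz = 1 kHz.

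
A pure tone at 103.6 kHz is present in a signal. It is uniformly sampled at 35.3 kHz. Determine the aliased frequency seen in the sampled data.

2.3 kHz

103.6 kHz mod fs = 33 kHz.
33 kHz > fs/2 = 17.65 kHz, folds to fs − 33 kHz = 2.3 kHz.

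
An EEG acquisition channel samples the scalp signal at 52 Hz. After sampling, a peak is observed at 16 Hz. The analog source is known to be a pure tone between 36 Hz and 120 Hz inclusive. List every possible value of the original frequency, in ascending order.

Frequencies that alias to 16 Hz are k·fs ± 16 Hz for integer k ≥ 0.
k=0: 16 Hz.
k=1: 36 Hz, 68 Hz.
k=2: 88 Hz, 120 Hz.
k=3: 140 Hz, 172 Hz.
Within [36 Hz, 120 Hz]: 36 Hz, 68 Hz, 88 Hz, 120 Hz.

36 Hz, 68 Hz, 88 Hz, 120 Hz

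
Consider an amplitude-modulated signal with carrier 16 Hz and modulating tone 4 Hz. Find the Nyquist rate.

AM sidebands sit at fc ± fm = 12 Hz and 20 Hz.
Highest-frequency component: 20 Hz.
Nyquist rate = 2 × 20 Hz = 40 Hz.

40 Hz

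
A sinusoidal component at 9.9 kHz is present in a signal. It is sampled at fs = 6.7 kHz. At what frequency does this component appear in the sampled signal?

9.9 kHz mod fs = 3.2 kHz.
3.2 kHz ≤ fs/2 = 3.35 kHz, appears at 3.2 kHz.

3.2 kHz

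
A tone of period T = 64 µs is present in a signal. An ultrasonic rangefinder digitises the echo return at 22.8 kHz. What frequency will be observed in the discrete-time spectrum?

7.175 kHz

T = 64 µs → f = 1/T = 15.625 kHz.
15.625 kHz > fs/2 = 11.4 kHz, folds to fs − 15.625 kHz = 7.175 kHz.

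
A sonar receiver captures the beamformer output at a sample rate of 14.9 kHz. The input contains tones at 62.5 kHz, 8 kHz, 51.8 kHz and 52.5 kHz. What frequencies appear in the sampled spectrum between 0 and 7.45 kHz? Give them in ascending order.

2.9 kHz, 6.9 kHz, 7.1 kHz

fs/2 = 7.45 kHz.
62.5 kHz mod fs = 2.9 kHz.
2.9 kHz ≤ fs/2 = 7.45 kHz, appears at 2.9 kHz.
8 kHz > fs/2 = 7.45 kHz, folds to fs − 8 kHz = 6.9 kHz.
51.8 kHz mod fs = 7.1 kHz.
7.1 kHz ≤ fs/2 = 7.45 kHz, appears at 7.1 kHz.
52.5 kHz mod fs = 7.8 kHz.
7.8 kHz > fs/2 = 7.45 kHz, folds to fs − 7.8 kHz = 7.1 kHz.
Distinct values: {2.9 kHz, 6.9 kHz, 7.1 kHz}.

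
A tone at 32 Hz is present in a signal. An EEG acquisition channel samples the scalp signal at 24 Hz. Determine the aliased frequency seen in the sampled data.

32 Hz mod fs = 8 Hz.
8 Hz ≤ fs/2 = 12 Hz, appears at 8 Hz.

8 Hz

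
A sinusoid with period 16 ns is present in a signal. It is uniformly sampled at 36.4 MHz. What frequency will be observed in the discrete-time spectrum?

T = 16 ns → f = 1/T = 62.5 MHz.
62.5 MHz mod fs = 26.1 MHz.
26.1 MHz > fs/2 = 18.2 MHz, folds to fs − 26.1 MHz = 10.3 MHz.

10.3 MHz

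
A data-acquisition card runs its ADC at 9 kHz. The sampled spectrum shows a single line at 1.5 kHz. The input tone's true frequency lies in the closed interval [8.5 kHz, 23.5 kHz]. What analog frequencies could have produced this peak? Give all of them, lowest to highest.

10.5 kHz, 16.5 kHz, 19.5 kHz

Frequencies that alias to 1.5 kHz are k·fs ± 1.5 kHz for integer k ≥ 0.
k=0: 1.5 kHz.
k=1: 7.5 kHz, 10.5 kHz.
k=2: 16.5 kHz, 19.5 kHz.
k=3: 25.5 kHz, 28.5 kHz.
Within [8.5 kHz, 23.5 kHz]: 10.5 kHz, 16.5 kHz, 19.5 kHz.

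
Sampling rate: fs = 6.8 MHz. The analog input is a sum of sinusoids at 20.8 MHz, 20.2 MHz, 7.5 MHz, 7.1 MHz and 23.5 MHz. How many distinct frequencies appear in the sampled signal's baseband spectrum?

fs/2 = 3.4 MHz.
20.8 MHz mod fs = 0.4 MHz.
0.4 MHz ≤ fs/2 = 3.4 MHz, appears at 0.4 MHz.
20.2 MHz mod fs = 6.6 MHz.
6.6 MHz > fs/2 = 3.4 MHz, folds to fs − 6.6 MHz = 0.2 MHz.
7.5 MHz mod fs = 0.7 MHz.
0.7 MHz ≤ fs/2 = 3.4 MHz, appears at 0.7 MHz.
7.1 MHz mod fs = 0.3 MHz.
0.3 MHz ≤ fs/2 = 3.4 MHz, appears at 0.3 MHz.
23.5 MHz mod fs = 3.1 MHz.
3.1 MHz ≤ fs/2 = 3.4 MHz, appears at 3.1 MHz.
Distinct values: {0.2 MHz, 0.3 MHz, 0.4 MHz, 0.7 MHz, 3.1 MHz} → 5.

5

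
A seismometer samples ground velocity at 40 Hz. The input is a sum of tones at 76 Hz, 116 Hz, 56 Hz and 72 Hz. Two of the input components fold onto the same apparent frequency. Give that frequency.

4 Hz

fs/2 = 20 Hz.
76 Hz mod fs = 36 Hz.
36 Hz > fs/2 = 20 Hz, folds to fs − 36 Hz = 4 Hz.
116 Hz mod fs = 36 Hz.
36 Hz > fs/2 = 20 Hz, folds to fs − 36 Hz = 4 Hz.
56 Hz mod fs = 16 Hz.
16 Hz ≤ fs/2 = 20 Hz, appears at 16 Hz.
72 Hz mod fs = 32 Hz.
32 Hz > fs/2 = 20 Hz, folds to fs − 32 Hz = 8 Hz.
76 Hz and 116 Hz both map to 4 Hz.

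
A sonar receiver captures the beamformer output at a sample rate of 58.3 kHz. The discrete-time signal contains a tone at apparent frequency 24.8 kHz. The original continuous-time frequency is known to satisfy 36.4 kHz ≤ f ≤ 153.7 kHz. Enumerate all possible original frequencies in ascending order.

Frequencies that alias to 24.8 kHz are k·fs ± 24.8 kHz for integer k ≥ 0.
k=0: 24.8 kHz.
k=1: 33.5 kHz, 83.1 kHz.
k=2: 91.8 kHz, 141.4 kHz.
k=3: 150.1 kHz, 199.7 kHz.
k=4: 208.4 kHz, 258 kHz.
Within [36.4 kHz, 153.7 kHz]: 83.1 kHz, 91.8 kHz, 141.4 kHz, 150.1 kHz.

83.1 kHz, 91.8 kHz, 141.4 kHz, 150.1 kHz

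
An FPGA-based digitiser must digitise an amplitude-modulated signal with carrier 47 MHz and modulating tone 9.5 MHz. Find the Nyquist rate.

AM sidebands sit at fc ± fm = 37.5 MHz and 56.5 MHz.
Highest-frequency component: 56.5 MHz.
Nyquist rate = 2 × 56.5 MHz = 113 MHz.

113 MHz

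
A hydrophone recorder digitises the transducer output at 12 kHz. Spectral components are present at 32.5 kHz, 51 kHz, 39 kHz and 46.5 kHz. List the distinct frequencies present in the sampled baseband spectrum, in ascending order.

fs/2 = 6 kHz.
32.5 kHz mod fs = 8.5 kHz.
8.5 kHz > fs/2 = 6 kHz, folds to fs − 8.5 kHz = 3.5 kHz.
51 kHz mod fs = 3 kHz.
3 kHz ≤ fs/2 = 6 kHz, appears at 3 kHz.
39 kHz mod fs = 3 kHz.
3 kHz ≤ fs/2 = 6 kHz, appears at 3 kHz.
46.5 kHz mod fs = 10.5 kHz.
10.5 kHz > fs/2 = 6 kHz, folds to fs − 10.5 kHz = 1.5 kHz.
Distinct values: {1.5 kHz, 3 kHz, 3.5 kHz}.

1.5 kHz, 3 kHz, 3.5 kHz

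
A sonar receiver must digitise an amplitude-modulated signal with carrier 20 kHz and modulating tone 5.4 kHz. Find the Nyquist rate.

50.8 kHz

AM sidebands sit at fc ± fm = 14.6 kHz and 25.4 kHz.
Highest-frequency component: 25.4 kHz.
Nyquist rate = 2 × 25.4 kHz = 50.8 kHz.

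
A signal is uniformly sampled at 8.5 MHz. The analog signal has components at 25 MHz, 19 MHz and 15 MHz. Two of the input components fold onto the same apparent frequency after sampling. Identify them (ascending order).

15 MHz, 19 MHz

fs/2 = 4.25 MHz.
25 MHz mod fs = 8 MHz.
8 MHz > fs/2 = 4.25 MHz, folds to fs − 8 MHz = 0.5 MHz.
19 MHz mod fs = 2 MHz.
2 MHz ≤ fs/2 = 4.25 MHz, appears at 2 MHz.
15 MHz mod fs = 6.5 MHz.
6.5 MHz > fs/2 = 4.25 MHz, folds to fs − 6.5 MHz = 2 MHz.
15 MHz and 19 MHz both map to 2 MHz.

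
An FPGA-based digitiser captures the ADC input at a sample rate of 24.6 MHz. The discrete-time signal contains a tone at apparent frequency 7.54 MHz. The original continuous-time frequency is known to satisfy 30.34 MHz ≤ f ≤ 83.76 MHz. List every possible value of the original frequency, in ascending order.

Frequencies that alias to 7.54 MHz are k·fs ± 7.54 MHz for integer k ≥ 0.
k=0: 7.54 MHz.
k=1: 17.06 MHz, 32.14 MHz.
k=2: 41.66 MHz, 56.74 MHz.
k=3: 66.26 MHz, 81.34 MHz.
k=4: 90.86 MHz, 105.94 MHz.
Within [30.34 MHz, 83.76 MHz]: 32.14 MHz, 41.66 MHz, 56.74 MHz, 66.26 MHz, 81.34 MHz.

32.14 MHz, 41.66 MHz, 56.74 MHz, 66.26 MHz, 81.34 MHz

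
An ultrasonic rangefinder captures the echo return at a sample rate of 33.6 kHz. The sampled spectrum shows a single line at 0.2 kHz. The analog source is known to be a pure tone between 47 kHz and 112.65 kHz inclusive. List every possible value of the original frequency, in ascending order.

67 kHz, 67.4 kHz, 100.6 kHz, 101 kHz

Frequencies that alias to 0.2 kHz are k·fs ± 0.2 kHz for integer k ≥ 0.
k=0: 0.2 kHz.
k=1: 33.4 kHz, 33.8 kHz.
k=2: 67 kHz, 67.4 kHz.
k=3: 100.6 kHz, 101 kHz.
k=4: 134.2 kHz, 134.6 kHz.
Within [47 kHz, 112.65 kHz]: 67 kHz, 67.4 kHz, 100.6 kHz, 101 kHz.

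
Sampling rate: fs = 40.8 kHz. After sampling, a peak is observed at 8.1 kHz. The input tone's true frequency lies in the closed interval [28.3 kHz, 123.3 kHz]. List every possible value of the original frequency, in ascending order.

Frequencies that alias to 8.1 kHz are k·fs ± 8.1 kHz for integer k ≥ 0.
k=0: 8.1 kHz.
k=1: 32.7 kHz, 48.9 kHz.
k=2: 73.5 kHz, 89.7 kHz.
k=3: 114.3 kHz, 130.5 kHz.
k=4: 155.1 kHz, 171.3 kHz.
Within [28.3 kHz, 123.3 kHz]: 32.7 kHz, 48.9 kHz, 73.5 kHz, 89.7 kHz, 114.3 kHz.

32.7 kHz, 48.9 kHz, 73.5 kHz, 89.7 kHz, 114.3 kHz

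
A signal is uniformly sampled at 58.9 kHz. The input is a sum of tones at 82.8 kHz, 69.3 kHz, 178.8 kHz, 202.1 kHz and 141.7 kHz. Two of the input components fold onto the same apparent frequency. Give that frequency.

fs/2 = 29.45 kHz.
82.8 kHz mod fs = 23.9 kHz.
23.9 kHz ≤ fs/2 = 29.45 kHz, appears at 23.9 kHz.
69.3 kHz mod fs = 10.4 kHz.
10.4 kHz ≤ fs/2 = 29.45 kHz, appears at 10.4 kHz.
178.8 kHz mod fs = 2.1 kHz.
2.1 kHz ≤ fs/2 = 29.45 kHz, appears at 2.1 kHz.
202.1 kHz mod fs = 25.4 kHz.
25.4 kHz ≤ fs/2 = 29.45 kHz, appears at 25.4 kHz.
141.7 kHz mod fs = 23.9 kHz.
23.9 kHz ≤ fs/2 = 29.45 kHz, appears at 23.9 kHz.
82.8 kHz and 141.7 kHz both map to 23.9 kHz.

23.9 kHz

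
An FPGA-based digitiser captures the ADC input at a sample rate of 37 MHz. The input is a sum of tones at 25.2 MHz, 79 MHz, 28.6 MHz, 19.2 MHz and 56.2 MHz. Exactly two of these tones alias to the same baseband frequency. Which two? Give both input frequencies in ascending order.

fs/2 = 18.5 MHz.
25.2 MHz > fs/2 = 18.5 MHz, folds to fs − 25.2 MHz = 11.8 MHz.
79 MHz mod fs = 5 MHz.
5 MHz ≤ fs/2 = 18.5 MHz, appears at 5 MHz.
28.6 MHz > fs/2 = 18.5 MHz, folds to fs − 28.6 MHz = 8.4 MHz.
19.2 MHz > fs/2 = 18.5 MHz, folds to fs − 19.2 MHz = 17.8 MHz.
56.2 MHz mod fs = 19.2 MHz.
19.2 MHz > fs/2 = 18.5 MHz, folds to fs − 19.2 MHz = 17.8 MHz.
19.2 MHz and 56.2 MHz both map to 17.8 MHz.

19.2 MHz, 56.2 MHz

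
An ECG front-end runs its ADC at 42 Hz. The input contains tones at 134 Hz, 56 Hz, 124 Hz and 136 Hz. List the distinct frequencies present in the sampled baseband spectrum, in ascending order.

2 Hz, 8 Hz, 10 Hz, 14 Hz

fs/2 = 21 Hz.
134 Hz mod fs = 8 Hz.
8 Hz ≤ fs/2 = 21 Hz, appears at 8 Hz.
56 Hz mod fs = 14 Hz.
14 Hz ≤ fs/2 = 21 Hz, appears at 14 Hz.
124 Hz mod fs = 40 Hz.
40 Hz > fs/2 = 21 Hz, folds to fs − 40 Hz = 2 Hz.
136 Hz mod fs = 10 Hz.
10 Hz ≤ fs/2 = 21 Hz, appears at 10 Hz.
Distinct values: {2 Hz, 8 Hz, 10 Hz, 14 Hz}.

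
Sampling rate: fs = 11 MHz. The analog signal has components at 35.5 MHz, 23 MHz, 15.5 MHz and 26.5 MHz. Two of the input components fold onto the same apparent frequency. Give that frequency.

4.5 MHz

fs/2 = 5.5 MHz.
35.5 MHz mod fs = 2.5 MHz.
2.5 MHz ≤ fs/2 = 5.5 MHz, appears at 2.5 MHz.
23 MHz mod fs = 1 MHz.
1 MHz ≤ fs/2 = 5.5 MHz, appears at 1 MHz.
15.5 MHz mod fs = 4.5 MHz.
4.5 MHz ≤ fs/2 = 5.5 MHz, appears at 4.5 MHz.
26.5 MHz mod fs = 4.5 MHz.
4.5 MHz ≤ fs/2 = 5.5 MHz, appears at 4.5 MHz.
15.5 MHz and 26.5 MHz both map to 4.5 MHz.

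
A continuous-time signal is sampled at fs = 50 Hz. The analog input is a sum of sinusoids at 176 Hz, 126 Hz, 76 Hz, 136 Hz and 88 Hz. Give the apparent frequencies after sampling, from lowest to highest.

fs/2 = 25 Hz.
176 Hz mod fs = 26 Hz.
26 Hz > fs/2 = 25 Hz, folds to fs − 26 Hz = 24 Hz.
126 Hz mod fs = 26 Hz.
26 Hz > fs/2 = 25 Hz, folds to fs − 26 Hz = 24 Hz.
76 Hz mod fs = 26 Hz.
26 Hz > fs/2 = 25 Hz, folds to fs − 26 Hz = 24 Hz.
136 Hz mod fs = 36 Hz.
36 Hz > fs/2 = 25 Hz, folds to fs − 36 Hz = 14 Hz.
88 Hz mod fs = 38 Hz.
38 Hz > fs/2 = 25 Hz, folds to fs − 38 Hz = 12 Hz.
Distinct values: {12 Hz, 14 Hz, 24 Hz}.

12 Hz, 14 Hz, 24 Hz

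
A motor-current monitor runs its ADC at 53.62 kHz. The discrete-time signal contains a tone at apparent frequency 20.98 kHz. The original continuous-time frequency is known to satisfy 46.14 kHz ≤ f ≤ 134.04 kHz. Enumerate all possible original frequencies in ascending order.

Frequencies that alias to 20.98 kHz are k·fs ± 20.98 kHz for integer k ≥ 0.
k=0: 20.98 kHz.
k=1: 32.64 kHz, 74.6 kHz.
k=2: 86.26 kHz, 128.22 kHz.
k=3: 139.88 kHz, 181.84 kHz.
Within [46.14 kHz, 134.04 kHz]: 74.6 kHz, 86.26 kHz, 128.22 kHz.

74.6 kHz, 86.26 kHz, 128.22 kHz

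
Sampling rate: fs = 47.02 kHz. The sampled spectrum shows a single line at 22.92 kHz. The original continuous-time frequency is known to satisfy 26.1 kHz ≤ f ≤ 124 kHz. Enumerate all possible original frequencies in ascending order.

Frequencies that alias to 22.92 kHz are k·fs ± 22.92 kHz for integer k ≥ 0.
k=0: 22.92 kHz.
k=1: 24.1 kHz, 69.94 kHz.
k=2: 71.12 kHz, 116.96 kHz.
k=3: 118.14 kHz, 163.98 kHz.
k=4: 165.16 kHz, 211 kHz.
Within [26.1 kHz, 124 kHz]: 69.94 kHz, 71.12 kHz, 116.96 kHz, 118.14 kHz.

69.94 kHz, 71.12 kHz, 116.96 kHz, 118.14 kHz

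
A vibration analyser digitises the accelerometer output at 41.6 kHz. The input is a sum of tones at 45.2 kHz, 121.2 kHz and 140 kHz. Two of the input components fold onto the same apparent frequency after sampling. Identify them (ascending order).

fs/2 = 20.8 kHz.
45.2 kHz mod fs = 3.6 kHz.
3.6 kHz ≤ fs/2 = 20.8 kHz, appears at 3.6 kHz.
121.2 kHz mod fs = 38 kHz.
38 kHz > fs/2 = 20.8 kHz, folds to fs − 38 kHz = 3.6 kHz.
140 kHz mod fs = 15.2 kHz.
15.2 kHz ≤ fs/2 = 20.8 kHz, appears at 15.2 kHz.
45.2 kHz and 121.2 kHz both map to 3.6 kHz.

45.2 kHz, 121.2 kHz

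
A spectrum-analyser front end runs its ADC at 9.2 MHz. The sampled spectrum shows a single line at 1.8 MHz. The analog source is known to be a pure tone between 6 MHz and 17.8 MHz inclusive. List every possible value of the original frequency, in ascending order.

Frequencies that alias to 1.8 MHz are k·fs ± 1.8 MHz for integer k ≥ 0.
k=0: 1.8 MHz.
k=1: 7.4 MHz, 11 MHz.
k=2: 16.6 MHz, 20.2 MHz.
k=3: 25.8 MHz, 29.4 MHz.
Within [6 MHz, 17.8 MHz]: 7.4 MHz, 11 MHz, 16.6 MHz.

7.4 MHz, 11 MHz, 16.6 MHz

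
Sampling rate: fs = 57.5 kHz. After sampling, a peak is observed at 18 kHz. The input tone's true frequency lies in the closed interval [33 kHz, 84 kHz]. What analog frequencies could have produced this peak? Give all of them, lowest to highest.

39.5 kHz, 75.5 kHz

Frequencies that alias to 18 kHz are k·fs ± 18 kHz for integer k ≥ 0.
k=0: 18 kHz.
k=1: 39.5 kHz, 75.5 kHz.
k=2: 97 kHz, 133 kHz.
Within [33 kHz, 84 kHz]: 39.5 kHz, 75.5 kHz.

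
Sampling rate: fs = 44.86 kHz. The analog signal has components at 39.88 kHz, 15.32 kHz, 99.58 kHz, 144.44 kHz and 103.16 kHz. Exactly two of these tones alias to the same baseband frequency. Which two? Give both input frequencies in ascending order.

99.58 kHz, 144.44 kHz

fs/2 = 22.43 kHz.
39.88 kHz > fs/2 = 22.43 kHz, folds to fs − 39.88 kHz = 4.98 kHz.
15.32 kHz ≤ fs/2 = 22.43 kHz, passes unchanged.
99.58 kHz mod fs = 9.86 kHz.
9.86 kHz ≤ fs/2 = 22.43 kHz, appears at 9.86 kHz.
144.44 kHz mod fs = 9.86 kHz.
9.86 kHz ≤ fs/2 = 22.43 kHz, appears at 9.86 kHz.
103.16 kHz mod fs = 13.44 kHz.
13.44 kHz ≤ fs/2 = 22.43 kHz, appears at 13.44 kHz.
99.58 kHz and 144.44 kHz both map to 9.86 kHz.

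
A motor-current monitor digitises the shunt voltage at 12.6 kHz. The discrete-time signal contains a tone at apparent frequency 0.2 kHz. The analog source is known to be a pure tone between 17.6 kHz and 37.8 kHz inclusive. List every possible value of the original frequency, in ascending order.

Frequencies that alias to 0.2 kHz are k·fs ± 0.2 kHz for integer k ≥ 0.
k=0: 0.2 kHz.
k=1: 12.4 kHz, 12.8 kHz.
k=2: 25 kHz, 25.4 kHz.
k=3: 37.6 kHz, 38 kHz.
k=4: 50.2 kHz, 50.6 kHz.
Within [17.6 kHz, 37.8 kHz]: 25 kHz, 25.4 kHz, 37.6 kHz.

25 kHz, 25.4 kHz, 37.6 kHz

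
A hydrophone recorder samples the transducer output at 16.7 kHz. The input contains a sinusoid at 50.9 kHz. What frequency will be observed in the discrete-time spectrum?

50.9 kHz mod fs = 0.8 kHz.
0.8 kHz ≤ fs/2 = 8.35 kHz, appears at 0.8 kHz.

0.8 kHz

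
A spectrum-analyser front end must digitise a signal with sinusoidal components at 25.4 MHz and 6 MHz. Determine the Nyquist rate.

Highest-frequency component: 25.4 MHz.
Nyquist rate = 2 × 25.4 MHz = 50.8 MHz.

50.8 MHz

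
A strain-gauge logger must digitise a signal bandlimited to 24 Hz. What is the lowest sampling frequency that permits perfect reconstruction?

48 Hz

Nyquist rate = 2 × 24 Hz = 48 Hz.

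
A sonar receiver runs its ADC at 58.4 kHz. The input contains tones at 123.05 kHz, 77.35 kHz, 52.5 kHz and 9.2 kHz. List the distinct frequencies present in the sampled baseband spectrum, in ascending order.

fs/2 = 29.2 kHz.
123.05 kHz mod fs = 6.25 kHz.
6.25 kHz ≤ fs/2 = 29.2 kHz, appears at 6.25 kHz.
77.35 kHz mod fs = 18.95 kHz.
18.95 kHz ≤ fs/2 = 29.2 kHz, appears at 18.95 kHz.
52.5 kHz > fs/2 = 29.2 kHz, folds to fs − 52.5 kHz = 5.9 kHz.
9.2 kHz ≤ fs/2 = 29.2 kHz, passes unchanged.
Distinct values: {5.9 kHz, 6.25 kHz, 9.2 kHz, 18.95 kHz}.

5.9 kHz, 6.25 kHz, 9.2 kHz, 18.95 kHz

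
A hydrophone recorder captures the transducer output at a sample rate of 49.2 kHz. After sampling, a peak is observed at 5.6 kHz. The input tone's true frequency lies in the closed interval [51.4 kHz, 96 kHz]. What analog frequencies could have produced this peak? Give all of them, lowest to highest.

Frequencies that alias to 5.6 kHz are k·fs ± 5.6 kHz for integer k ≥ 0.
k=0: 5.6 kHz.
k=1: 43.6 kHz, 54.8 kHz.
k=2: 92.8 kHz, 104 kHz.
k=3: 142 kHz, 153.2 kHz.
Within [51.4 kHz, 96 kHz]: 54.8 kHz, 92.8 kHz.

54.8 kHz, 92.8 kHz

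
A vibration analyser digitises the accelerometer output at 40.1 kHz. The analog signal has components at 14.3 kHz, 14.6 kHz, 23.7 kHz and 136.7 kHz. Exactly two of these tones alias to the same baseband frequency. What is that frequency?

16.4 kHz

fs/2 = 20.05 kHz.
14.3 kHz ≤ fs/2 = 20.05 kHz, passes unchanged.
14.6 kHz ≤ fs/2 = 20.05 kHz, passes unchanged.
23.7 kHz > fs/2 = 20.05 kHz, folds to fs − 23.7 kHz = 16.4 kHz.
136.7 kHz mod fs = 16.4 kHz.
16.4 kHz ≤ fs/2 = 20.05 kHz, appears at 16.4 kHz.
23.7 kHz and 136.7 kHz both map to 16.4 kHz.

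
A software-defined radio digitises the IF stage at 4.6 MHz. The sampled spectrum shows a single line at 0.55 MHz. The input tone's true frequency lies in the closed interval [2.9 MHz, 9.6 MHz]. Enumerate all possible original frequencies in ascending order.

Frequencies that alias to 0.55 MHz are k·fs ± 0.55 MHz for integer k ≥ 0.
k=0: 0.55 MHz.
k=1: 4.05 MHz, 5.15 MHz.
k=2: 8.65 MHz, 9.75 MHz.
k=3: 13.25 MHz, 14.35 MHz.
Within [2.9 MHz, 9.6 MHz]: 4.05 MHz, 5.15 MHz, 8.65 MHz.

4.05 MHz, 5.15 MHz, 8.65 MHz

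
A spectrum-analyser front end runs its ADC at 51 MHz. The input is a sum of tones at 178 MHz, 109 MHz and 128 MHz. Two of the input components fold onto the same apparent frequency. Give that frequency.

fs/2 = 25.5 MHz.
178 MHz mod fs = 25 MHz.
25 MHz ≤ fs/2 = 25.5 MHz, appears at 25 MHz.
109 MHz mod fs = 7 MHz.
7 MHz ≤ fs/2 = 25.5 MHz, appears at 7 MHz.
128 MHz mod fs = 26 MHz.
26 MHz > fs/2 = 25.5 MHz, folds to fs − 26 MHz = 25 MHz.
128 MHz and 178 MHz both map to 25 MHz.

25 MHz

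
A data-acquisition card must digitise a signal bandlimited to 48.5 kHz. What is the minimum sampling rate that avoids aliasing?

Nyquist rate = 2 × 48.5 kHz = 97 kHz.

97 kHz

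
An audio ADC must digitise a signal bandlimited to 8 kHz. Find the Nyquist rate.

16 kHz

Nyquist rate = 2 × 8 kHz = 16 kHz.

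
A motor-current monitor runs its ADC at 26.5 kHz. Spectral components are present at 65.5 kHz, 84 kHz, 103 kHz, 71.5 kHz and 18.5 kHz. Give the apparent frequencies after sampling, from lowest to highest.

fs/2 = 13.25 kHz.
65.5 kHz mod fs = 12.5 kHz.
12.5 kHz ≤ fs/2 = 13.25 kHz, appears at 12.5 kHz.
84 kHz mod fs = 4.5 kHz.
4.5 kHz ≤ fs/2 = 13.25 kHz, appears at 4.5 kHz.
103 kHz mod fs = 23.5 kHz.
23.5 kHz > fs/2 = 13.25 kHz, folds to fs − 23.5 kHz = 3 kHz.
71.5 kHz mod fs = 18.5 kHz.
18.5 kHz > fs/2 = 13.25 kHz, folds to fs − 18.5 kHz = 8 kHz.
18.5 kHz > fs/2 = 13.25 kHz, folds to fs − 18.5 kHz = 8 kHz.
Distinct values: {3 kHz, 4.5 kHz, 8 kHz, 12.5 kHz}.

3 kHz, 4.5 kHz, 8 kHz, 12.5 kHz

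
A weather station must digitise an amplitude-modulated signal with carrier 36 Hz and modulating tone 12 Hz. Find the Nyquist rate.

AM sidebands sit at fc ± fm = 24 Hz and 48 Hz.
Highest-frequency component: 48 Hz.
Nyquist rate = 2 × 48 Hz = 96 Hz.

96 Hz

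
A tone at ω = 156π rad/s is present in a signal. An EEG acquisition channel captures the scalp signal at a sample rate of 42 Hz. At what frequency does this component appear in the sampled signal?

ω = 156π rad/s → f = ω/(2π) = 78 Hz.
78 Hz mod fs = 36 Hz.
36 Hz > fs/2 = 21 Hz, folds to fs − 36 Hz = 6 Hz.

6 Hz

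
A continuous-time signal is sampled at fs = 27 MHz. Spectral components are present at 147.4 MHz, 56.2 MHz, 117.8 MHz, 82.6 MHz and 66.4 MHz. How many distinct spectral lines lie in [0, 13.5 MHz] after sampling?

fs/2 = 13.5 MHz.
147.4 MHz mod fs = 12.4 MHz.
12.4 MHz ≤ fs/2 = 13.5 MHz, appears at 12.4 MHz.
56.2 MHz mod fs = 2.2 MHz.
2.2 MHz ≤ fs/2 = 13.5 MHz, appears at 2.2 MHz.
117.8 MHz mod fs = 9.8 MHz.
9.8 MHz ≤ fs/2 = 13.5 MHz, appears at 9.8 MHz.
82.6 MHz mod fs = 1.6 MHz.
1.6 MHz ≤ fs/2 = 13.5 MHz, appears at 1.6 MHz.
66.4 MHz mod fs = 12.4 MHz.
12.4 MHz ≤ fs/2 = 13.5 MHz, appears at 12.4 MHz.
Distinct values: {1.6 MHz, 2.2 MHz, 9.8 MHz, 12.4 MHz} → 4.

4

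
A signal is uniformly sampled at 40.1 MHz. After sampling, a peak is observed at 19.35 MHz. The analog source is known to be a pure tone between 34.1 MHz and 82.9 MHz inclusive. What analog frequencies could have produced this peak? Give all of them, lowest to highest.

59.45 MHz, 60.85 MHz

Frequencies that alias to 19.35 MHz are k·fs ± 19.35 MHz for integer k ≥ 0.
k=0: 19.35 MHz.
k=1: 20.75 MHz, 59.45 MHz.
k=2: 60.85 MHz, 99.55 MHz.
k=3: 100.95 MHz, 139.65 MHz.
Within [34.1 MHz, 82.9 MHz]: 59.45 MHz, 60.85 MHz.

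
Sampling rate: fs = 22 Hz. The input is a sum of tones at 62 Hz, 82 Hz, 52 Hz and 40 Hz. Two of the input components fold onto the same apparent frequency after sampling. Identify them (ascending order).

fs/2 = 11 Hz.
62 Hz mod fs = 18 Hz.
18 Hz > fs/2 = 11 Hz, folds to fs − 18 Hz = 4 Hz.
82 Hz mod fs = 16 Hz.
16 Hz > fs/2 = 11 Hz, folds to fs − 16 Hz = 6 Hz.
52 Hz mod fs = 8 Hz.
8 Hz ≤ fs/2 = 11 Hz, appears at 8 Hz.
40 Hz mod fs = 18 Hz.
18 Hz > fs/2 = 11 Hz, folds to fs − 18 Hz = 4 Hz.
40 Hz and 62 Hz both map to 4 Hz.

40 Hz, 62 Hz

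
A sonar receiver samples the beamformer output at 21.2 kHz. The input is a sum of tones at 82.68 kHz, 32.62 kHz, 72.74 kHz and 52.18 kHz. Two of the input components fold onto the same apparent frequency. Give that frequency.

fs/2 = 10.6 kHz.
82.68 kHz mod fs = 19.08 kHz.
19.08 kHz > fs/2 = 10.6 kHz, folds to fs − 19.08 kHz = 2.12 kHz.
32.62 kHz mod fs = 11.42 kHz.
11.42 kHz > fs/2 = 10.6 kHz, folds to fs − 11.42 kHz = 9.78 kHz.
72.74 kHz mod fs = 9.14 kHz.
9.14 kHz ≤ fs/2 = 10.6 kHz, appears at 9.14 kHz.
52.18 kHz mod fs = 9.78 kHz.
9.78 kHz ≤ fs/2 = 10.6 kHz, appears at 9.78 kHz.
32.62 kHz and 52.18 kHz both map to 9.78 kHz.

9.78 kHz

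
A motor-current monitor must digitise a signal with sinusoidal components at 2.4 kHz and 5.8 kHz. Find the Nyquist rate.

Highest-frequency component: 5.8 kHz.
Nyquist rate = 2 × 5.8 kHz = 11.6 kHz.

11.6 kHz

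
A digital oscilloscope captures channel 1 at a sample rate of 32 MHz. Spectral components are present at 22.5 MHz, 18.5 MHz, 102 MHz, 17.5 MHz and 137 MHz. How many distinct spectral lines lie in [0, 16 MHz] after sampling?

5

fs/2 = 16 MHz.
22.5 MHz > fs/2 = 16 MHz, folds to fs − 22.5 MHz = 9.5 MHz.
18.5 MHz > fs/2 = 16 MHz, folds to fs − 18.5 MHz = 13.5 MHz.
102 MHz mod fs = 6 MHz.
6 MHz ≤ fs/2 = 16 MHz, appears at 6 MHz.
17.5 MHz > fs/2 = 16 MHz, folds to fs − 17.5 MHz = 14.5 MHz.
137 MHz mod fs = 9 MHz.
9 MHz ≤ fs/2 = 16 MHz, appears at 9 MHz.
Distinct values: {6 MHz, 9 MHz, 9.5 MHz, 13.5 MHz, 14.5 MHz} → 5.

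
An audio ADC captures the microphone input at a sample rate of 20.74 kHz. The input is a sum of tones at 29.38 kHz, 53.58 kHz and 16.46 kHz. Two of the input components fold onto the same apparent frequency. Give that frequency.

fs/2 = 10.37 kHz.
29.38 kHz mod fs = 8.64 kHz.
8.64 kHz ≤ fs/2 = 10.37 kHz, appears at 8.64 kHz.
53.58 kHz mod fs = 12.1 kHz.
12.1 kHz > fs/2 = 10.37 kHz, folds to fs − 12.1 kHz = 8.64 kHz.
16.46 kHz > fs/2 = 10.37 kHz, folds to fs − 16.46 kHz = 4.28 kHz.
29.38 kHz and 53.58 kHz both map to 8.64 kHz.

8.64 kHz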